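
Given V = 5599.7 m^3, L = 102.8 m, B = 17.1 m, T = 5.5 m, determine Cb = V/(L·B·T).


Formula: Cb = V / (L * B * T)
Step 1 — L * B * T = 102.8 * 17.1 * 5.5 = 9668.34 m^3
Step 2 — Cb = 5599.7 / 9668.34 ≈ 0.57918 (5 s.f.)

0.57918


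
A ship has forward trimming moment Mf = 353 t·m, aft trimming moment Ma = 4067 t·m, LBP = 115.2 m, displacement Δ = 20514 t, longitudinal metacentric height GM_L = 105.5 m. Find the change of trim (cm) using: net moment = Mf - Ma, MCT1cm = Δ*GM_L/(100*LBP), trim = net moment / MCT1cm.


Formula: net trimming moment = Mf - Ma; MCT1cm = Δ*GM_L/(100*LBP); trim = net moment / MCT1cm
Step 1 — net trimming moment = 353 - 4067 = -3714 t·m
Step 2 — MCT1cm = 20514 * 105.5 / (100 * 115.2) = 187.8669 t·m/cm
Step 3 — trim = -3714 / 187.8669 ≈ -19.769 cm (5 s.f.)

-19.769 cm


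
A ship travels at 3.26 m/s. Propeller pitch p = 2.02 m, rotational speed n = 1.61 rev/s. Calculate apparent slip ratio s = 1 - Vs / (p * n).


Formula: s = 1 - Vs / (p * n)
Step 1 — p * n = 2.02 * 1.61 = 3.2522
Step 2 — Vs / (p*n) = 3.26 / 3.2522 = 1.002398 (6 d.p.)
Step 3 — s = 1 - 1.002398 = -0.002398

-0.002398


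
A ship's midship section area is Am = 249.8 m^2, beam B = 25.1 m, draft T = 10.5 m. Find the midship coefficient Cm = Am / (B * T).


Formula: Cm = Am / (B * T)
Step 1 — B * T = 25.1 * 10.5 = 263.55 m^2
Step 2 — Cm = 249.8 / 263.55 ≈ 0.94783 (5 s.f.)

0.94783


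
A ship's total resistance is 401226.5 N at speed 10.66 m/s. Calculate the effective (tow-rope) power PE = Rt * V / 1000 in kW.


Formula: PE = Rt * V / 1000 (kW)
Step 1 — PE (W) = 401226.5 * 10.66 = 4277074.49 W
Step 2 — PE (kW) = 4277074.49 / 1000 ≈ 4277.1 kW (5 s.f.)

4277.1 kW


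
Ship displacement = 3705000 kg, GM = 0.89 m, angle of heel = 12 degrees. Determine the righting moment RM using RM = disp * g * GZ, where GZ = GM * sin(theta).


Formula: GZ = GM * sin(theta); RM = disp * g * GZ
Step 1 — GZ = 0.89 * sin(12°) = 0.89 * 0.207912 = 0.185042 m
Step 2 — RM = 3705000 * 9.81 * 0.185042 ≈ 6725500 N·m (5 s.f.)

6725500 N·m


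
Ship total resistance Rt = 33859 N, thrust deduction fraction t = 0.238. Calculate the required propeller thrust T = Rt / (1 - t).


Formula: T = Rt / (1 - t)
Step 1 — (1 - t) = 1 - 0.238 = 0.762
Step 2 — T = 33859 / 0.762 ≈ 44434 N (5 s.f.)

44434 N


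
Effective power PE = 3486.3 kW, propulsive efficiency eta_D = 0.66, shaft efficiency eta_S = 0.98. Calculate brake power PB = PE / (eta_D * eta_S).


Formula: PB = PE / (eta_D * eta_S)
Step 1 — combined efficiency = eta_D * eta_S = 0.66 * 0.98 = 0.6468
Step 2 — PB = 3486.3 / 0.6468 ≈ 5390.1 kW (5 s.f.)

5390.1 kW


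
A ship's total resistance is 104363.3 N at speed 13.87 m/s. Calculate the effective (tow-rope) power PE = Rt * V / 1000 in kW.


Formula: PE = Rt * V / 1000 (kW)
Step 1 — PE (W) = 104363.3 * 13.87 = 1447518.971 W
Step 2 — PE (kW) = 1447518.971 / 1000 ≈ 1447.5 kW (5 s.f.)

1447.5 kW


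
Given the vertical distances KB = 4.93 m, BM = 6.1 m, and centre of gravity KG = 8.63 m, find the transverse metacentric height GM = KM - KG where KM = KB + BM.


Formula: GM = KB + BM - KG
Step 1 — KM = KB + BM = 4.93 + 6.1 = 11.03 m
Step 2 — GM = KM - KG = 11.03 - 8.63 = 2.4 m

2.4 m


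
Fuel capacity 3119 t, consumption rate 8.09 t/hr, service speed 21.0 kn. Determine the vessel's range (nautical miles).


Formula: endurance = fuel / rate; range = endurance * speed
Step 1 — endurance = 3119 / 8.09 = 385.5377 hours
Step 2 — range = 385.5377 * 21.0 ≈ 8096.3 nautical miles (5 s.f.)

8096.3 NM


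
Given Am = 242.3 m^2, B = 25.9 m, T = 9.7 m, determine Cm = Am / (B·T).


Formula: Cm = Am / (B * T)
Step 1 — B * T = 25.9 * 9.7 = 251.23 m^2
Step 2 — Cm = 242.3 / 251.23 ≈ 0.96445 (5 s.f.)

0.96445


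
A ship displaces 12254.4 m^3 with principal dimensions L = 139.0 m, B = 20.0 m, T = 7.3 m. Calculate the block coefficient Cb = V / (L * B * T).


Formula: Cb = V / (L * B * T)
Step 1 — L * B * T = 139.0 * 20.0 * 7.3 = 20294.0 m^3
Step 2 — Cb = 12254.4 / 20294.0 ≈ 0.60384 (5 s.f.)

0.60384


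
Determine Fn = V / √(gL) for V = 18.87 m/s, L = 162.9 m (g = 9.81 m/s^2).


Formula: Fn = V / sqrt(g * L)
Step 1 — g * L = 9.81 * 162.9 = 1598.049
Step 2 — sqrt(g * L) = sqrt(1598.049) = 39.975605
Step 3 — Fn = 18.87 / 39.975605 ≈ 0.47204 (5 s.f.)

0.47204


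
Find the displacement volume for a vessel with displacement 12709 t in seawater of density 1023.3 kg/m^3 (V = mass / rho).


Formula: V = mass / rho
Step 1 — convert tonnes to kg: 12709 t * 1000 = 12709000 kg
Step 2 — V = 12709000 / 1023.3 ≈ 12420 m^3 (5 s.f.)

12420 m^3


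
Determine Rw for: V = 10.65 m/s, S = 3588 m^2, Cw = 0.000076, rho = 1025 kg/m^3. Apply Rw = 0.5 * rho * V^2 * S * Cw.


Formula: Rw = 0.5 * rho * V^2 * S * Cw
Step 1 — V^2 = 10.65^2 = 113.4225
Step 2 — 0.5 * rho * V^2 = 0.5 * 1025 * 113.4225 = 58129.03125
Step 3 — Rw = 58129.03125 * 3588 * 0.000076 ≈ 15851 N (5 s.f.)

15851 N


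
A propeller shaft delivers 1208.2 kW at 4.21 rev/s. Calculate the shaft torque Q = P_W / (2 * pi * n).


Formula: Q = P_W / (2 * pi * n)
Step 1 — P_W = 1208.2 kW * 1000 = 1208200.0 W
Step 2 — 2 * pi * n = 2 * pi * 4.21 = 26.45221
Step 3 — Q = 1208200.0 / 26.45221 ≈ 45675 N·m (5 s.f.)

45675 N·m


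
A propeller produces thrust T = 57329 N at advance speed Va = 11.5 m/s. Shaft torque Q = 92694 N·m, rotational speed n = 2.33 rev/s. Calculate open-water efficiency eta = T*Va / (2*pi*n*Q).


Formula: eta = T * Va / (2 * pi * n * Q)
Step 1 — numerator = T * Va = 57329 * 11.5 = 659283.5
Step 2 — 2 * pi * n = 2 * pi * 2.33 = 14.639822
Step 3 — denominator = 14.639822 * 92694 = 1357023.66
Step 4 — eta = 659283.5 / 1357023.66 ≈ 0.48583 (5 s.f.)

0.48583


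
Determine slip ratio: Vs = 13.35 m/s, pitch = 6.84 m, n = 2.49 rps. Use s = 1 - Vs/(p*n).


Formula: s = 1 - Vs / (p * n)
Step 1 — p * n = 6.84 * 2.49 = 17.0316
Step 2 — Vs / (p*n) = 13.35 / 17.0316 = 0.783837 (6 d.p.)
Step 3 — s = 1 - 0.783837 = 0.216163

0.216163


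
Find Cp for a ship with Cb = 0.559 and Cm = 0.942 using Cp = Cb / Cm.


Formula: Cp = Cb / Cm
Substituting: Cp = 0.559 / 0.942
Result: Cp ≈ 0.59342 (5 s.f.)

0.59342


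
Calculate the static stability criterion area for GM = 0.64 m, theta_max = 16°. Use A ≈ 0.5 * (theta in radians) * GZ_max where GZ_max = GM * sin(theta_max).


Formula: GZ_max = GM * sin(theta); Area = 0.5 * theta_rad * GZ_max
Step 1 — GZ_max = 0.64 * sin(16°) = 0.64 * 0.275637 = 0.176408 m
Step 2 — theta_rad = 16 * pi/180 = 0.279253 rad
Step 3 — Area = 0.5 * 0.279253 * 0.176408 ≈ 0.024631 m·rad (5 s.f.)

0.024631 m·rad


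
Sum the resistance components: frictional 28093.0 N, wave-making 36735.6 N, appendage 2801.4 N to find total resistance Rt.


Formula: Rt = Rf + Rw + Ra
Substituting: Rt = 28093.0 + 36735.6 + 2801.4
Result: Rt = 67630.0 N

67630.0 N


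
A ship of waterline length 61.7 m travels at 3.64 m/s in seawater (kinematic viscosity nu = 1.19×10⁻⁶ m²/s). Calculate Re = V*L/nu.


Formula: Re = V * L / nu
Step 1 — V * L = 3.64 * 61.7 = 224.588 m^2/s
Step 2 — Re = 224.588 / 1.19e-6 = 1.89e+08

1.89e+08


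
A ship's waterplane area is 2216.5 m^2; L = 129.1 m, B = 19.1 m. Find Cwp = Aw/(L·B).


Formula: Cwp = Aw / (L * B)
Step 1 — L * B = 129.1 * 19.1 = 2465.81 m^2
Step 2 — Cwp = 2216.5 / 2465.81 ≈ 0.89889 (5 s.f.)

0.89889


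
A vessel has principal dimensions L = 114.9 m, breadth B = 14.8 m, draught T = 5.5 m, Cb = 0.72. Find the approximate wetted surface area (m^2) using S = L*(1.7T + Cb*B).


Formula: S = 1.7*L*T + V/T with V = Cb*L*B*T, i.e. S = L * (1.7*T + Cb*B)
Step 1 — 1.7*T = 1.7 * 5.5 = 9.35 m
Step 2 — Cb*B = 0.72 * 14.8 = 10.656 m
Step 3 — 1.7*T + Cb*B = 9.35 + 10.656 = 20.006 m
Step 4 — S = 114.9 * 20.006 ≈ 2298.7 m^2 (5 s.f.)

2298.7 m^2


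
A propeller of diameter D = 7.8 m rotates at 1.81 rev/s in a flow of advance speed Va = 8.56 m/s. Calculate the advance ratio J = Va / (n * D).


Formula: J = Va / (n * D)
Step 1 — n * D = 1.81 * 7.8 = 14.118
Step 2 — J = 8.56 / 14.118 ≈ 0.60632 (5 s.f.)

0.60632


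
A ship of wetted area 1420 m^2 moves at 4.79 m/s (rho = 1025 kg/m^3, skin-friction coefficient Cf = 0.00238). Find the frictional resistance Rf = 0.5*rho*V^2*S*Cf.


Formula: Rf = 0.5 * rho * V^2 * S * Cf
Step 1 — V^2 = 4.79^2 = 22.9441
Step 2 — 0.5 * rho * V^2 = 0.5 * 1025 * 22.9441 = 11758.85125
Step 3 — Rf = 11758.85125 * 1420 * 0.00238 ≈ 39740 N (5 s.f.)

39740 N


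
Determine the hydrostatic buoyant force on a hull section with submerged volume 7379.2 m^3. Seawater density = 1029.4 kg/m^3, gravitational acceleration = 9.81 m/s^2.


Formula: Fb = rho * g * V
Substituting: Fb = 1029.4 * 9.81 * 7379.2
Intermediate: 1029.4 * 9.81 = 10098.414
Result: Fb = 10098.414 * 7379.2 ≈ 74518000 N (5 s.f.)

74518000 N


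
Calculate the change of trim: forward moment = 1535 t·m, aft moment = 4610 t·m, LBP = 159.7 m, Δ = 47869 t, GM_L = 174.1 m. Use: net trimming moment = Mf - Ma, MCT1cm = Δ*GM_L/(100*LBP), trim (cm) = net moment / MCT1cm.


Formula: net trimming moment = Mf - Ma; MCT1cm = Δ*GM_L/(100*LBP); trim = net moment / MCT1cm
Step 1 — net trimming moment = 1535 - 4610 = -3075 t·m
Step 2 — MCT1cm = 47869 * 174.1 / (100 * 159.7) = 521.853 t·m/cm
Step 3 — trim = -3075 / 521.853 ≈ -5.8925 cm (5 s.f.)

-5.8925 cm


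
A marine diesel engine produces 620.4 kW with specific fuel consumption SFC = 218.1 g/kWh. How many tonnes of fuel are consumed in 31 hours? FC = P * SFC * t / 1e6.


Formula: FC (tonnes) = P * SFC * t / 1,000,000
Step 1 — P * SFC * t = 620.4 * 218.1 * 31 = 4194586.44 g
Step 2 — FC (tonnes) = 4194586.44 / 1,000,000 ≈ 4.1946 tonnes (5 s.f.)

4.1946 tonnes


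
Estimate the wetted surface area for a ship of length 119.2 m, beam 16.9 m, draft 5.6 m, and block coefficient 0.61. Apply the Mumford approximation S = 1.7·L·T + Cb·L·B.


Formula: S = 1.7*L*T + V/T with V = Cb*L*B*T, i.e. S = L * (1.7*T + Cb*B)
Step 1 — 1.7*T = 1.7 * 5.6 = 9.52 m
Step 2 — Cb*B = 0.61 * 16.9 = 10.309 m
Step 3 — 1.7*T + Cb*B = 9.52 + 10.309 = 19.829 m
Step 4 — S = 119.2 * 19.829 ≈ 2363.6 m^2 (5 s.f.)

2363.6 m^2


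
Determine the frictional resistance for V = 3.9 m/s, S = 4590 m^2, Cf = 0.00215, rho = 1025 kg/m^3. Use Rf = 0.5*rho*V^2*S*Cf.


Formula: Rf = 0.5 * rho * V^2 * S * Cf
Step 1 — V^2 = 3.9^2 = 15.21
Step 2 — 0.5 * rho * V^2 = 0.5 * 1025 * 15.21 = 7795.125
Step 3 — Rf = 7795.125 * 4590 * 0.00215 ≈ 76926 N (5 s.f.)

76926 N


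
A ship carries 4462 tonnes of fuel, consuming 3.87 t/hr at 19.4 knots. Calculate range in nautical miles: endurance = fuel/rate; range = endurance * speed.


Formula: endurance = fuel / rate; range = endurance * speed
Step 1 — endurance = 4462 / 3.87 = 1152.9716 hours
Step 2 — range = 1152.9716 * 19.4 ≈ 22368 nautical miles (5 s.f.)

22368 NM


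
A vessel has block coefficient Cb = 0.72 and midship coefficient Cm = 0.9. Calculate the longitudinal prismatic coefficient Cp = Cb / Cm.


Formula: Cp = Cb / Cm
Substituting: Cp = 0.72 / 0.9
Result: Cp ≈ 0.80000 (5 s.f.)

0.80000


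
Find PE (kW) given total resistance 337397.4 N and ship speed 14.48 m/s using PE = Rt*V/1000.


Formula: PE = Rt * V / 1000 (kW)
Step 1 — PE (W) = 337397.4 * 14.48 = 4885514.352 W
Step 2 — PE (kW) = 4885514.352 / 1000 ≈ 4885.5 kW (5 s.f.)

4885.5 kW


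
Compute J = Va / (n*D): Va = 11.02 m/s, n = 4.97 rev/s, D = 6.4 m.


Formula: J = Va / (n * D)
Step 1 — n * D = 4.97 * 6.4 = 31.808
Step 2 — J = 11.02 / 31.808 ≈ 0.34645 (5 s.f.)

0.34645


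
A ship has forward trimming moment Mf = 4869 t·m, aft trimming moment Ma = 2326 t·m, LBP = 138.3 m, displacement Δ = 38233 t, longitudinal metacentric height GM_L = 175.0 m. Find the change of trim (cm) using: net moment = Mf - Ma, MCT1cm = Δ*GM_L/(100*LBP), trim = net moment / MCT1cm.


Formula: net trimming moment = Mf - Ma; MCT1cm = Δ*GM_L/(100*LBP); trim = net moment / MCT1cm
Step 1 — net trimming moment = 4869 - 2326 = 2543 t·m
Step 2 — MCT1cm = 38233 * 175.0 / (100 * 138.3) = 483.7871 t·m/cm
Step 3 — trim = 2543 / 483.7871 ≈ 5.2564 cm (5 s.f.)

5.2564 cm


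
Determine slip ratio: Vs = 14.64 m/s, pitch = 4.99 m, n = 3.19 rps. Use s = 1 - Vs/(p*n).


Formula: s = 1 - Vs / (p * n)
Step 1 — p * n = 4.99 * 3.19 = 15.9181
Step 2 — Vs / (p*n) = 14.64 / 15.9181 = 0.919708 (6 d.p.)
Step 3 — s = 1 - 0.919708 = 0.080292

0.080292


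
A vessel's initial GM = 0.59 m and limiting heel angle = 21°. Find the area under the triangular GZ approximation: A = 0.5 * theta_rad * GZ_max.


Formula: GZ_max = GM * sin(theta); Area = 0.5 * theta_rad * GZ_max
Step 1 — GZ_max = 0.59 * sin(21°) = 0.59 * 0.358368 = 0.211437 m
Step 2 — theta_rad = 21 * pi/180 = 0.366519 rad
Step 3 — Area = 0.5 * 0.366519 * 0.211437 ≈ 0.038748 m·rad (5 s.f.)

0.038748 m·rad


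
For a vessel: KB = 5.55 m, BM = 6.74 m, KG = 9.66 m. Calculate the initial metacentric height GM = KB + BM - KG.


Formula: GM = KB + BM - KG
Step 1 — KM = KB + BM = 5.55 + 6.74 = 12.29 m
Step 2 — GM = KM - KG = 12.29 - 9.66 = 2.63 m

2.63 m


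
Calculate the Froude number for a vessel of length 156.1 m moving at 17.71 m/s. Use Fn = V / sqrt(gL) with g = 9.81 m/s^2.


Formula: Fn = V / sqrt(g * L)
Step 1 — g * L = 9.81 * 156.1 = 1531.341
Step 2 — sqrt(g * L) = sqrt(1531.341) = 39.132352
Step 3 — Fn = 17.71 / 39.132352 ≈ 0.45257 (5 s.f.)

0.45257


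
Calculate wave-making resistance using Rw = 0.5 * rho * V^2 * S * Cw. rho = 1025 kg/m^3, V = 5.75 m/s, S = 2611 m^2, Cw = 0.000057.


Formula: Rw = 0.5 * rho * V^2 * S * Cw
Step 1 — V^2 = 5.75^2 = 33.0625
Step 2 — 0.5 * rho * V^2 = 0.5 * 1025 * 33.0625 = 16944.53125
Step 3 — Rw = 16944.53125 * 2611 * 0.000057 ≈ 2521.8 N (5 s.f.)

2521.8 N


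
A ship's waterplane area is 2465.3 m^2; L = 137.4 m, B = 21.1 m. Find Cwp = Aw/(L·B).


Formula: Cwp = Aw / (L * B)
Step 1 — L * B = 137.4 * 21.1 = 2899.14 m^2
Step 2 — Cwp = 2465.3 / 2899.14 ≈ 0.85036 (5 s.f.)

0.85036


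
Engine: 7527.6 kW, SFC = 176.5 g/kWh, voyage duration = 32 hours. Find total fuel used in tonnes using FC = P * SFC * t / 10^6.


Formula: FC (tonnes) = P * SFC * t / 1,000,000
Step 1 — P * SFC * t = 7527.6 * 176.5 * 32 = 42515884.8 g
Step 2 — FC (tonnes) = 42515884.8 / 1,000,000 ≈ 42.516 tonnes (5 s.f.)

42.516 tonnes


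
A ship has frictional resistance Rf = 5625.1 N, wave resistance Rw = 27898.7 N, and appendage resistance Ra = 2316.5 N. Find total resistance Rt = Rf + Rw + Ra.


Formula: Rt = Rf + Rw + Ra
Substituting: Rt = 5625.1 + 27898.7 + 2316.5
Result: Rt = 35840.3 N

35840.3 N


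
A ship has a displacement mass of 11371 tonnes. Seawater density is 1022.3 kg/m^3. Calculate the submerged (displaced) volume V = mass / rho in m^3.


Formula: V = mass / rho
Step 1 — convert tonnes to kg: 11371 t * 1000 = 11371000 kg
Step 2 — V = 11371000 / 1022.3 ≈ 11123 m^3 (5 s.f.)

11123 m^3


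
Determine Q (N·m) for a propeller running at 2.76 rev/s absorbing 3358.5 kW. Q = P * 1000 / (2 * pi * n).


Formula: Q = P_W / (2 * pi * n)
Step 1 — P_W = 3358.5 kW * 1000 = 3358500.0 W
Step 2 — 2 * pi * n = 2 * pi * 2.76 = 17.341591
Step 3 — Q = 3358500.0 / 17.341591 ≈ 193670 N·m (5 s.f.)

193670 N·m


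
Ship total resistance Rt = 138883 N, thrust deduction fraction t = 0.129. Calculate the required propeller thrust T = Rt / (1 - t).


Formula: T = Rt / (1 - t)
Step 1 — (1 - t) = 1 - 0.129 = 0.871
Step 2 — T = 138883 / 0.871 ≈ 159450 N (5 s.f.)

159450 N


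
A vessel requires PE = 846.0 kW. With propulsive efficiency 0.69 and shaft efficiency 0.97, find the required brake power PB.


Formula: PB = PE / (eta_D * eta_S)
Step 1 — combined efficiency = eta_D * eta_S = 0.69 * 0.97 = 0.6693
Step 2 — PB = 846.0 / 0.6693 ≈ 1264.0 kW (5 s.f.)

1264.0 kW


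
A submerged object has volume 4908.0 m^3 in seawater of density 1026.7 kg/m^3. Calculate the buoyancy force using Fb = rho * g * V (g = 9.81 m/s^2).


Formula: Fb = rho * g * V
Substituting: Fb = 1026.7 * 9.81 * 4908.0
Intermediate: 1026.7 * 9.81 = 10071.927
Result: Fb = 10071.927 * 4908.0 ≈ 49433000 N (5 s.f.)

49433000 N


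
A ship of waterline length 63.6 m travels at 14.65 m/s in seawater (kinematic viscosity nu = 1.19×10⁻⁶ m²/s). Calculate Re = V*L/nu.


Formula: Re = V * L / nu
Step 1 — V * L = 14.65 * 63.6 = 931.74 m^2/s
Step 2 — Re = 931.74 / 1.19e-6 = 7.83e+08

7.83e+08


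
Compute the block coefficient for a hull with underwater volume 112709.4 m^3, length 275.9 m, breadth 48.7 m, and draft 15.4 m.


Formula: Cb = V / (L * B * T)
Step 1 — L * B * T = 275.9 * 48.7 * 15.4 = 206919.482 m^3
Step 2 — Cb = 112709.4 / 206919.482 ≈ 0.54470 (5 s.f.)

0.54470


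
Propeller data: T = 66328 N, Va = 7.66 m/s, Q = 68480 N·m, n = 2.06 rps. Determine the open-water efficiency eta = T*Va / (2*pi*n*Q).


Formula: eta = T * Va / (2 * pi * n * Q)
Step 1 — numerator = T * Va = 66328 * 7.66 = 508072.48
Step 2 — 2 * pi * n = 2 * pi * 2.06 = 12.943362
Step 3 — denominator = 12.943362 * 68480 = 886361.43
Step 4 — eta = 508072.48 / 886361.43 ≈ 0.57321 (5 s.f.)

0.57321


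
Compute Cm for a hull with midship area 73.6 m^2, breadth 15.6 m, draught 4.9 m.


Formula: Cm = Am / (B * T)
Step 1 — B * T = 15.6 * 4.9 = 76.44 m^2
Step 2 — Cm = 73.6 / 76.44 ≈ 0.96285 (5 s.f.)

0.96285


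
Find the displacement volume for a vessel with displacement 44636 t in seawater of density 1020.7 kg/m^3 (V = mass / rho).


Formula: V = mass / rho
Step 1 — convert tonnes to kg: 44636 t * 1000 = 44636000 kg
Step 2 — V = 44636000 / 1020.7 ≈ 43731 m^3 (5 s.f.)

43731 m^3


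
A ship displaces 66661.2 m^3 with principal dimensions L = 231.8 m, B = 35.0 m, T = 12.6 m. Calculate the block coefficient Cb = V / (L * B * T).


Formula: Cb = V / (L * B * T)
Step 1 — L * B * T = 231.8 * 35.0 * 12.6 = 102223.8 m^3
Step 2 — Cb = 66661.2 / 102223.8 ≈ 0.65211 (5 s.f.)

0.65211


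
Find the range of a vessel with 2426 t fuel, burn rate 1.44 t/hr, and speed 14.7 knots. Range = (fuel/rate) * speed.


Formula: endurance = fuel / rate; range = endurance * speed
Step 1 — endurance = 2426 / 1.44 = 1684.7222 hours
Step 2 — range = 1684.7222 * 14.7 ≈ 24765 nautical miles (5 s.f.)

24765 NM


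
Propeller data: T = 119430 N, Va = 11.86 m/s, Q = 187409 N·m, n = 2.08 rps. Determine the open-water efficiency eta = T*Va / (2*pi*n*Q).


Formula: eta = T * Va / (2 * pi * n * Q)
Step 1 — numerator = T * Va = 119430 * 11.86 = 1416439.8
Step 2 — 2 * pi * n = 2 * pi * 2.08 = 13.069025
Step 3 — denominator = 13.069025 * 187409 = 2449252.91
Step 4 — eta = 1416439.8 / 2449252.91 ≈ 0.57832 (5 s.f.)

0.57832


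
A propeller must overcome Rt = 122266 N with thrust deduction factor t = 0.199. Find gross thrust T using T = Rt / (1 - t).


Formula: T = Rt / (1 - t)
Step 1 — (1 - t) = 1 - 0.199 = 0.801
Step 2 — T = 122266 / 0.801 ≈ 152640 N (5 s.f.)

152640 N


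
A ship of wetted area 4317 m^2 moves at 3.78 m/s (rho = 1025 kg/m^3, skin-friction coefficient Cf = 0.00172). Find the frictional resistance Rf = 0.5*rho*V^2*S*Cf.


Formula: Rf = 0.5 * rho * V^2 * S * Cf
Step 1 — V^2 = 3.78^2 = 14.2884
Step 2 — 0.5 * rho * V^2 = 0.5 * 1025 * 14.2884 = 7322.805
Step 3 — Rf = 7322.805 * 4317 * 0.00172 ≈ 54374 N (5 s.f.)

54374 N


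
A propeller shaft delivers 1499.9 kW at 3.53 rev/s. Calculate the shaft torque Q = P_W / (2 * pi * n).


Formula: Q = P_W / (2 * pi * n)
Step 1 — P_W = 1499.9 kW * 1000 = 1499900.0 W
Step 2 — 2 * pi * n = 2 * pi * 3.53 = 22.179644
Step 3 — Q = 1499900.0 / 22.179644 ≈ 67625 N·m (5 s.f.)

67625 N·m


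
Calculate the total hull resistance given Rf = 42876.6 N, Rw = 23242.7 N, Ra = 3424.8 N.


Formula: Rt = Rf + Rw + Ra
Substituting: Rt = 42876.6 + 23242.7 + 3424.8
Result: Rt = 69544.1 N

69544.1 N


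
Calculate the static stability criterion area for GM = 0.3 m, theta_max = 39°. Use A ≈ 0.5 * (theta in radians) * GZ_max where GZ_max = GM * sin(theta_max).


Formula: GZ_max = GM * sin(theta); Area = 0.5 * theta_rad * GZ_max
Step 1 — GZ_max = 0.3 * sin(39°) = 0.3 * 0.62932 = 0.188796 m
Step 2 — theta_rad = 39 * pi/180 = 0.680678 rad
Step 3 — Area = 0.5 * 0.680678 * 0.188796 ≈ 0.064255 m·rad (5 s.f.)

0.064255 m·rad


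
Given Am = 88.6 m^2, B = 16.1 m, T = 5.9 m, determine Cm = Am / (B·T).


Formula: Cm = Am / (B * T)
Step 1 — B * T = 16.1 * 5.9 = 94.99 m^2
Step 2 — Cm = 88.6 / 94.99 ≈ 0.93273 (5 s.f.)

0.93273


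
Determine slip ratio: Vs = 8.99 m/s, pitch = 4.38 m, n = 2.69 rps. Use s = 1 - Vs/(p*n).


Formula: s = 1 - Vs / (p * n)
Step 1 — p * n = 4.38 * 2.69 = 11.7822
Step 2 — Vs / (p*n) = 8.99 / 11.7822 = 0.763015 (6 d.p.)
Step 3 — s = 1 - 0.763015 = 0.236985

0.236985


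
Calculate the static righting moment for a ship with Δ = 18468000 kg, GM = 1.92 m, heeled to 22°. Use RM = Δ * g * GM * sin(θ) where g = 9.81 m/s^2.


Formula: GZ = GM * sin(theta); RM = disp * g * GZ
Step 1 — GZ = 1.92 * sin(22°) = 1.92 * 0.374607 = 0.719245 m
Step 2 — RM = 18468000 * 9.81 * 0.719245 ≈ 130310000 N·m (5 s.f.)

130310000 N·m


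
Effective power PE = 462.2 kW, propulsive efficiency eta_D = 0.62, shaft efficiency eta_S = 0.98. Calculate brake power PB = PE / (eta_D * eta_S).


Formula: PB = PE / (eta_D * eta_S)
Step 1 — combined efficiency = eta_D * eta_S = 0.62 * 0.98 = 0.6076
Step 2 — PB = 462.2 / 0.6076 ≈ 760.70 kW (5 s.f.)

760.70 kW


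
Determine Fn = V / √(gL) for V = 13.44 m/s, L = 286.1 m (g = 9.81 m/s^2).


Formula: Fn = V / sqrt(g * L)
Step 1 — g * L = 9.81 * 286.1 = 2806.641
Step 2 — sqrt(g * L) = sqrt(2806.641) = 52.977741
Step 3 — Fn = 13.44 / 52.977741 ≈ 0.25369 (5 s.f.)

0.25369


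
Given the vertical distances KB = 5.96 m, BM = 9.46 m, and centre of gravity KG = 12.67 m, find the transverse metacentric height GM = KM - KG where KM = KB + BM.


Formula: GM = KB + BM - KG
Step 1 — KM = KB + BM = 5.96 + 9.46 = 15.42 m
Step 2 — GM = KM - KG = 15.42 - 12.67 = 2.75 m

2.75 m


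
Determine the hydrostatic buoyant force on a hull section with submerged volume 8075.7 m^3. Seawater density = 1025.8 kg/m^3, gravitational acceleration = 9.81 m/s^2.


Formula: Fb = rho * g * V
Substituting: Fb = 1025.8 * 9.81 * 8075.7
Intermediate: 1025.8 * 9.81 = 10063.098
Result: Fb = 10063.098 * 8075.7 ≈ 81267000 N (5 s.f.)

81267000 N


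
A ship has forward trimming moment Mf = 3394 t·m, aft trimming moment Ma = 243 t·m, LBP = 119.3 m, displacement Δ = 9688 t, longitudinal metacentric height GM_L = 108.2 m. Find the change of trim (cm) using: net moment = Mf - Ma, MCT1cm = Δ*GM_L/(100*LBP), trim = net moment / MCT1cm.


Formula: net trimming moment = Mf - Ma; MCT1cm = Δ*GM_L/(100*LBP); trim = net moment / MCT1cm
Step 1 — net trimming moment = 3394 - 243 = 3151 t·m
Step 2 — MCT1cm = 9688 * 108.2 / (100 * 119.3) = 87.866 t·m/cm
Step 3 — trim = 3151 / 87.866 ≈ 35.861 cm (5 s.f.)

35.861 cm


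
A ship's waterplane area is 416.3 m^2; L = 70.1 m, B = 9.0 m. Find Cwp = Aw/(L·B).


Formula: Cwp = Aw / (L * B)
Step 1 — L * B = 70.1 * 9.0 = 630.9 m^2
Step 2 — Cwp = 416.3 / 630.9 ≈ 0.65985 (5 s.f.)

0.65985


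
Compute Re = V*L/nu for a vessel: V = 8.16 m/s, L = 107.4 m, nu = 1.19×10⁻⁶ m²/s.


Formula: Re = V * L / nu
Step 1 — V * L = 8.16 * 107.4 = 876.384 m^2/s
Step 2 — Re = 876.384 / 1.19e-6 = 7.36e+08

7.36e+08


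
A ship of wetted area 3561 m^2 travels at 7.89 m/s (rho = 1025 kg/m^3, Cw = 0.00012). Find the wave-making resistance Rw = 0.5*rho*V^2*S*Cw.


Formula: Rw = 0.5 * rho * V^2 * S * Cw
Step 1 — V^2 = 7.89^2 = 62.2521
Step 2 — 0.5 * rho * V^2 = 0.5 * 1025 * 62.2521 = 31904.20125
Step 3 — Rw = 31904.20125 * 3561 * 0.00012 ≈ 13633 N (5 s.f.)

13633 N


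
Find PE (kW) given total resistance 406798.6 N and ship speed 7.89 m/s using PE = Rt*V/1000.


Formula: PE = Rt * V / 1000 (kW)
Step 1 — PE (W) = 406798.6 * 7.89 = 3209640.954 W
Step 2 — PE (kW) = 3209640.954 / 1000 ≈ 3209.6 kW (5 s.f.)

3209.6 kW


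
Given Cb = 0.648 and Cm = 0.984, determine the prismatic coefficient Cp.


Formula: Cp = Cb / Cm
Substituting: Cp = 0.648 / 0.984
Result: Cp ≈ 0.65854 (5 s.f.)

0.65854


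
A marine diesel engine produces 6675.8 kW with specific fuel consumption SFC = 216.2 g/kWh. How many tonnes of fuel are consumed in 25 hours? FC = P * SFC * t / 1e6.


Formula: FC (tonnes) = P * SFC * t / 1,000,000
Step 1 — P * SFC * t = 6675.8 * 216.2 * 25 = 36082699.0 g
Step 2 — FC (tonnes) = 36082699.0 / 1,000,000 ≈ 36.083 tonnes (5 s.f.)

36.083 tonnes


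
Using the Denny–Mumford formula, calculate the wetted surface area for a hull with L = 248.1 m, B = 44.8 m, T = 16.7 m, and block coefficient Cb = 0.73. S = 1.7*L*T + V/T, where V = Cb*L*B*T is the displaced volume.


Formula: S = 1.7*L*T + V/T with V = Cb*L*B*T, i.e. S = L * (1.7*T + Cb*B)
Step 1 — 1.7*T = 1.7 * 16.7 = 28.39 m
Step 2 — Cb*B = 0.73 * 44.8 = 32.704 m
Step 3 — 1.7*T + Cb*B = 28.39 + 32.704 = 61.094 m
Step 4 — S = 248.1 * 61.094 ≈ 15157 m^2 (5 s.f.)

15157 m^2


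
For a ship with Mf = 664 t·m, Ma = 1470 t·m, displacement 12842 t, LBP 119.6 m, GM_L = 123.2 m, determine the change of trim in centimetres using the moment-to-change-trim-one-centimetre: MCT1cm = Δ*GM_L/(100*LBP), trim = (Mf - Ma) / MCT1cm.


Formula: net trimming moment = Mf - Ma; MCT1cm = Δ*GM_L/(100*LBP); trim = net moment / MCT1cm
Step 1 — net trimming moment = 664 - 1470 = -806 t·m
Step 2 — MCT1cm = 12842 * 123.2 / (100 * 119.6) = 132.2855 t·m/cm
Step 3 — trim = -806 / 132.2855 ≈ -6.0929 cm (5 s.f.)

-6.0929 cm


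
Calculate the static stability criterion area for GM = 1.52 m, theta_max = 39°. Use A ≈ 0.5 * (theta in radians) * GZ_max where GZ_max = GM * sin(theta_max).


Formula: GZ_max = GM * sin(theta); Area = 0.5 * theta_rad * GZ_max
Step 1 — GZ_max = 1.52 * sin(39°) = 1.52 * 0.62932 = 0.956566 m
Step 2 — theta_rad = 39 * pi/180 = 0.680678 rad
Step 3 — Area = 0.5 * 0.680678 * 0.956566 ≈ 0.32556 m·rad (5 s.f.)

0.32556 m·rad


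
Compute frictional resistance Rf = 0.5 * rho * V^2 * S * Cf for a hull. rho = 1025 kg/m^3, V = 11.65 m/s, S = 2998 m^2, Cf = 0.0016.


Formula: Rf = 0.5 * rho * V^2 * S * Cf
Step 1 — V^2 = 11.65^2 = 135.7225
Step 2 — 0.5 * rho * V^2 = 0.5 * 1025 * 135.7225 = 69557.78125
Step 3 — Rf = 69557.78125 * 2998 * 0.0016 ≈ 333650 N (5 s.f.)

333650 N


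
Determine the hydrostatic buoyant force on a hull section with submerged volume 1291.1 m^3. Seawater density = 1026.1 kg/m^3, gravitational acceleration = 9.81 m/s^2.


Formula: Fb = rho * g * V
Substituting: Fb = 1026.1 * 9.81 * 1291.1
Intermediate: 1026.1 * 9.81 = 10066.041
Result: Fb = 10066.041 * 1291.1 ≈ 12996000 N (5 s.f.)

12996000 N


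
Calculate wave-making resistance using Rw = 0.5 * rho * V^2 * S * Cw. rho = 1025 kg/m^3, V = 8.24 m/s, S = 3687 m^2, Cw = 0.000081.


Formula: Rw = 0.5 * rho * V^2 * S * Cw
Step 1 — V^2 = 8.24^2 = 67.8976
Step 2 — 0.5 * rho * V^2 = 0.5 * 1025 * 67.8976 = 34797.52
Step 3 — Rw = 34797.52 * 3687 * 0.000081 ≈ 10392 N (5 s.f.)

10392 N


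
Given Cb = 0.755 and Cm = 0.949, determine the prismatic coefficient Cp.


Formula: Cp = Cb / Cm
Substituting: Cp = 0.755 / 0.949
Result: Cp ≈ 0.79557 (5 s.f.)

0.79557


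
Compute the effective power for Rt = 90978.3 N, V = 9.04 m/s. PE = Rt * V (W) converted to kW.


Formula: PE = Rt * V / 1000 (kW)
Step 1 — PE (W) = 90978.3 * 9.04 = 822443.832 W
Step 2 — PE (kW) = 822443.832 / 1000 ≈ 822.44 kW (5 s.f.)

822.44 kW


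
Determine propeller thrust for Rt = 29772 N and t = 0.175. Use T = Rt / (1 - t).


Formula: T = Rt / (1 - t)
Step 1 — (1 - t) = 1 - 0.175 = 0.825
Step 2 — T = 29772 / 0.825 ≈ 36087 N (5 s.f.)

36087 N


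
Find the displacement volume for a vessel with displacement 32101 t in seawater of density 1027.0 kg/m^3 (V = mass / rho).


Formula: V = mass / rho
Step 1 — convert tonnes to kg: 32101 t * 1000 = 32101000 kg
Step 2 — V = 32101000 / 1027.0 ≈ 31257 m^3 (5 s.f.)

31257 m^3


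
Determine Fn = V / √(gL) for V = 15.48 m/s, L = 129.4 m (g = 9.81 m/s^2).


Formula: Fn = V / sqrt(g * L)
Step 1 — g * L = 9.81 * 129.4 = 1269.414
Step 2 — sqrt(g * L) = sqrt(1269.414) = 35.628837
Step 3 — Fn = 15.48 / 35.628837 ≈ 0.43448 (5 s.f.)

0.43448


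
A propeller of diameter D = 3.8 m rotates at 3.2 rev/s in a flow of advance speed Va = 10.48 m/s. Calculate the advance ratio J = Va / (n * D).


Formula: J = Va / (n * D)
Step 1 — n * D = 3.2 * 3.8 = 12.16
Step 2 — J = 10.48 / 12.16 ≈ 0.86184 (5 s.f.)

0.86184


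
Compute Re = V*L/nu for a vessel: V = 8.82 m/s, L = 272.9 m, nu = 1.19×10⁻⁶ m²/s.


Formula: Re = V * L / nu
Step 1 — V * L = 8.82 * 272.9 = 2406.978 m^2/s
Step 2 — Re = 2406.978 / 1.19e-6 = 2.02e+09

2.02e+09


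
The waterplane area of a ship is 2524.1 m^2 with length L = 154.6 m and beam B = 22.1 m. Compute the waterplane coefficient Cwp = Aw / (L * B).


Formula: Cwp = Aw / (L * B)
Step 1 — L * B = 154.6 * 22.1 = 3416.66 m^2
Step 2 — Cwp = 2524.1 / 3416.66 ≈ 0.73876 (5 s.f.)

0.73876


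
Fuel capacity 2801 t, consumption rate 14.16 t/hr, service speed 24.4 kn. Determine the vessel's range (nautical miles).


Formula: endurance = fuel / rate; range = endurance * speed
Step 1 — endurance = 2801 / 14.16 = 197.8107 hours
Step 2 — range = 197.8107 * 24.4 ≈ 4826.6 nautical miles (5 s.f.)

4826.6 NM


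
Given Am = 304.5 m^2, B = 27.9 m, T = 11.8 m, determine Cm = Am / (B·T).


Formula: Cm = Am / (B * T)
Step 1 — B * T = 27.9 * 11.8 = 329.22 m^2
Step 2 — Cm = 304.5 / 329.22 ≈ 0.92491 (5 s.f.)

0.92491


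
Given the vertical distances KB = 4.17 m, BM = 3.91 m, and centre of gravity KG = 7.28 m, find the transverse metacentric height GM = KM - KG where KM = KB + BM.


Formula: GM = KB + BM - KG
Step 1 — KM = KB + BM = 4.17 + 3.91 = 8.08 m
Step 2 — GM = KM - KG = 8.08 - 7.28 = 0.8 m

0.8 m


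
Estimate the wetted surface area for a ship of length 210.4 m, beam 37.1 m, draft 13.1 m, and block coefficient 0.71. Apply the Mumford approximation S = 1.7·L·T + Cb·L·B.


Formula: S = 1.7*L*T + V/T with V = Cb*L*B*T, i.e. S = L * (1.7*T + Cb*B)
Step 1 — 1.7*T = 1.7 * 13.1 = 22.27 m
Step 2 — Cb*B = 0.71 * 37.1 = 26.341 m
Step 3 — 1.7*T + Cb*B = 22.27 + 26.341 = 48.611 m
Step 4 — S = 210.4 * 48.611 ≈ 10228 m^2 (5 s.f.)

10228 m^2


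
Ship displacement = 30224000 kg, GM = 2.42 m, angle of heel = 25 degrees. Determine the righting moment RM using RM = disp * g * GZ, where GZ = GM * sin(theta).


Formula: GZ = GM * sin(theta); RM = disp * g * GZ
Step 1 — GZ = 2.42 * sin(25°) = 2.42 * 0.422618 = 1.022736 m
Step 2 — RM = 30224000 * 9.81 * 1.022736 ≈ 303240000 N·m (5 s.f.)

303240000 N·m


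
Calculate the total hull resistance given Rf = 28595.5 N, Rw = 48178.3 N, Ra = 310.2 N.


Formula: Rt = Rf + Rw + Ra
Substituting: Rt = 28595.5 + 48178.3 + 310.2
Result: Rt = 77084.0 N

77084.0 N


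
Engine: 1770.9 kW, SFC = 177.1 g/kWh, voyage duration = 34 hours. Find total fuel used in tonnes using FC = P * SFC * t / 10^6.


Formula: FC (tonnes) = P * SFC * t / 1,000,000
Step 1 — P * SFC * t = 1770.9 * 177.1 * 34 = 10663297.26 g
Step 2 — FC (tonnes) = 10663297.26 / 1,000,000 ≈ 10.663 tonnes (5 s.f.)

10.663 tonnes


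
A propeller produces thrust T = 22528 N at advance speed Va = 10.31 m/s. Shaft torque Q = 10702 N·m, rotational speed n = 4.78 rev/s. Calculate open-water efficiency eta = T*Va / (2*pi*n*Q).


Formula: eta = T * Va / (2 * pi * n * Q)
Step 1 — numerator = T * Va = 22528 * 10.31 = 232263.68
Step 2 — 2 * pi * n = 2 * pi * 4.78 = 30.033626
Step 3 — denominator = 30.033626 * 10702 = 321419.87
Step 4 — eta = 232263.68 / 321419.87 ≈ 0.72262 (5 s.f.)

0.72262


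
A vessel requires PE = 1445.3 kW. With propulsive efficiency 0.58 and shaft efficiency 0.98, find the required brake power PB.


Formula: PB = PE / (eta_D * eta_S)
Step 1 — combined efficiency = eta_D * eta_S = 0.58 * 0.98 = 0.5684
Step 2 — PB = 1445.3 / 0.5684 ≈ 2542.8 kW (5 s.f.)

2542.8 kW


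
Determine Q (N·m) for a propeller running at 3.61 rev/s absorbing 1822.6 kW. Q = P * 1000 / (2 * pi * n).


Formula: Q = P_W / (2 * pi * n)
Step 1 — P_W = 1822.6 kW * 1000 = 1822600.0 W
Step 2 — 2 * pi * n = 2 * pi * 3.61 = 22.682299
Step 3 — Q = 1822600.0 / 22.682299 ≈ 80353 N·m (5 s.f.)

80353 N·m


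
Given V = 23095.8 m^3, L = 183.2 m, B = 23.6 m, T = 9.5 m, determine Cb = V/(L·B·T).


Formula: Cb = V / (L * B * T)
Step 1 — L * B * T = 183.2 * 23.6 * 9.5 = 41073.44 m^3
Step 2 — Cb = 23095.8 / 41073.44 ≈ 0.56230 (5 s.f.)

0.56230


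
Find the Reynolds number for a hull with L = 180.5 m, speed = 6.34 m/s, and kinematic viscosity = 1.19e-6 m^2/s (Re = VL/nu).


Formula: Re = V * L / nu
Step 1 — V * L = 6.34 * 180.5 = 1144.37 m^2/s
Step 2 — Re = 1144.37 / 1.19e-6 = 9.62e+08

9.62e+08


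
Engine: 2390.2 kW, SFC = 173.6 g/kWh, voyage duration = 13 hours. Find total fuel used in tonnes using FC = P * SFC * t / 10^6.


Formula: FC (tonnes) = P * SFC * t / 1,000,000
Step 1 — P * SFC * t = 2390.2 * 173.6 * 13 = 5394203.36 g
Step 2 — FC (tonnes) = 5394203.36 / 1,000,000 ≈ 5.3942 tonnes (5 s.f.)

5.3942 tonnes


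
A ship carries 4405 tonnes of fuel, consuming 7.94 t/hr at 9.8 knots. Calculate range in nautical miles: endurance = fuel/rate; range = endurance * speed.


Formula: endurance = fuel / rate; range = endurance * speed
Step 1 — endurance = 4405 / 7.94 = 554.7859 hours
Step 2 — range = 554.7859 * 9.8 ≈ 5436.9 nautical miles (5 s.f.)

5436.9 NM


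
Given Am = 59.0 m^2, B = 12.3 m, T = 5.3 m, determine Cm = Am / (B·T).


Formula: Cm = Am / (B * T)
Step 1 — B * T = 12.3 * 5.3 = 65.19 m^2
Step 2 — Cm = 59.0 / 65.19 ≈ 0.90505 (5 s.f.)

0.90505


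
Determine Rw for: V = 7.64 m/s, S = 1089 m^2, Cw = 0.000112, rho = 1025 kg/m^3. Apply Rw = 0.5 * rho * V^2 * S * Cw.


Formula: Rw = 0.5 * rho * V^2 * S * Cw
Step 1 — V^2 = 7.64^2 = 58.3696
Step 2 — 0.5 * rho * V^2 = 0.5 * 1025 * 58.3696 = 29914.42
Step 3 — Rw = 29914.42 * 1089 * 0.000112 ≈ 3648.6 N (5 s.f.)

3648.6 N


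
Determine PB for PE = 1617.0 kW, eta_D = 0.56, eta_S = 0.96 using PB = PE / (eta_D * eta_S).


Formula: PB = PE / (eta_D * eta_S)
Step 1 — combined efficiency = eta_D * eta_S = 0.56 * 0.96 = 0.5376
Step 2 — PB = 1617.0 / 0.5376 ≈ 3007.8 kW (5 s.f.)

3007.8 kW


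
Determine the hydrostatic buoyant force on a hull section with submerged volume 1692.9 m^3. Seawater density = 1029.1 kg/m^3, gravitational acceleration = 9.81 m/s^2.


Formula: Fb = rho * g * V
Substituting: Fb = 1029.1 * 9.81 * 1692.9
Intermediate: 1029.1 * 9.81 = 10095.471
Result: Fb = 10095.471 * 1692.9 ≈ 17091000 N (5 s.f.)

17091000 N


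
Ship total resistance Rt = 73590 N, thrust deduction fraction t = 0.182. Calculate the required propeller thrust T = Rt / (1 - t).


Formula: T = Rt / (1 - t)
Step 1 — (1 - t) = 1 - 0.182 = 0.818
Step 2 — T = 73590 / 0.818 ≈ 89963 N (5 s.f.)

89963 N


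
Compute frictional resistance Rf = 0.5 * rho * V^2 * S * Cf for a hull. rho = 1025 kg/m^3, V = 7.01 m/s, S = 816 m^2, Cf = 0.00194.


Formula: Rf = 0.5 * rho * V^2 * S * Cf
Step 1 — V^2 = 7.01^2 = 49.1401
Step 2 — 0.5 * rho * V^2 = 0.5 * 1025 * 49.1401 = 25184.30125
Step 3 — Rf = 25184.30125 * 816 * 0.00194 ≈ 39868 N (5 s.f.)

39868 N


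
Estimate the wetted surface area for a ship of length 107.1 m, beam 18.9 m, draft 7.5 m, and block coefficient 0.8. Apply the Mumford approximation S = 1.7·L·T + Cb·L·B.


Formula: S = 1.7*L*T + V/T with V = Cb*L*B*T, i.e. S = L * (1.7*T + Cb*B)
Step 1 — 1.7*T = 1.7 * 7.5 = 12.75 m
Step 2 — Cb*B = 0.8 * 18.9 = 15.12 m
Step 3 — 1.7*T + Cb*B = 12.75 + 15.12 = 27.87 m
Step 4 — S = 107.1 * 27.87 ≈ 2984.9 m^2 (5 s.f.)

2984.9 m^2


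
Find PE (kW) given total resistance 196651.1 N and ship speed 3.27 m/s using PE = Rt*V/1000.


Formula: PE = Rt * V / 1000 (kW)
Step 1 — PE (W) = 196651.1 * 3.27 = 643049.097 W
Step 2 — PE (kW) = 643049.097 / 1000 ≈ 643.05 kW (5 s.f.)

643.05 kW


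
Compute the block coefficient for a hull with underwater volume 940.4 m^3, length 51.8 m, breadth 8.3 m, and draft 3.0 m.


Formula: Cb = V / (L * B * T)
Step 1 — L * B * T = 51.8 * 8.3 * 3.0 = 1289.82 m^3
Step 2 — Cb = 940.4 / 1289.82 ≈ 0.72909 (5 s.f.)

0.72909


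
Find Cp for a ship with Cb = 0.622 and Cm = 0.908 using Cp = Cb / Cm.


Formula: Cp = Cb / Cm
Substituting: Cp = 0.622 / 0.908
Result: Cp ≈ 0.68502 (5 s.f.)

0.68502


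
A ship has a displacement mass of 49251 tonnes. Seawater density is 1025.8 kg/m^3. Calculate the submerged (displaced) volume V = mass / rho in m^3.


Formula: V = mass / rho
Step 1 — convert tonnes to kg: 49251 t * 1000 = 49251000 kg
Step 2 — V = 49251000 / 1025.8 ≈ 48012 m^3 (5 s.f.)

48012 m^3


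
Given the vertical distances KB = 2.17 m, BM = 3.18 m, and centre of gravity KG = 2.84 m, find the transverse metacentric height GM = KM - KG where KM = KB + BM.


Formula: GM = KB + BM - KG
Step 1 — KM = KB + BM = 2.17 + 3.18 = 5.35 m
Step 2 — GM = KM - KG = 5.35 - 2.84 = 2.51 m

2.51 m


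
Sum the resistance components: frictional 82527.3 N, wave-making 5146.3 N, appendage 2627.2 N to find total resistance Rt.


Formula: Rt = Rf + Rw + Ra
Substituting: Rt = 82527.3 + 5146.3 + 2627.2
Result: Rt = 90300.8 N

90300.8 N


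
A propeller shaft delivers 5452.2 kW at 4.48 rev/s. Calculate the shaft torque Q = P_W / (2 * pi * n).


Formula: Q = P_W / (2 * pi * n)
Step 1 — P_W = 5452.2 kW * 1000 = 5452200.0 W
Step 2 — 2 * pi * n = 2 * pi * 4.48 = 28.14867
Step 3 — Q = 5452200.0 / 28.14867 ≈ 193690 N·m (5 s.f.)

193690 N·m


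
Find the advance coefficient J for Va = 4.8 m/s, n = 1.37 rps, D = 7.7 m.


Formula: J = Va / (n * D)
Step 1 — n * D = 1.37 * 7.7 = 10.549
Step 2 — J = 4.8 / 10.549 ≈ 0.45502 (5 s.f.)

0.45502


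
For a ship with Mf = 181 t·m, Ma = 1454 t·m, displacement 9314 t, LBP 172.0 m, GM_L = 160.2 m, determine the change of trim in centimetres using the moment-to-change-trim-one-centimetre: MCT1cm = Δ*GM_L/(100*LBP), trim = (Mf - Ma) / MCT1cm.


Formula: net trimming moment = Mf - Ma; MCT1cm = Δ*GM_L/(100*LBP); trim = net moment / MCT1cm
Step 1 — net trimming moment = 181 - 1454 = -1273 t·m
Step 2 — MCT1cm = 9314 * 160.2 / (100 * 172.0) = 86.7502 t·m/cm
Step 3 — trim = -1273 / 86.7502 ≈ -14.674 cm (5 s.f.)

-14.674 cm


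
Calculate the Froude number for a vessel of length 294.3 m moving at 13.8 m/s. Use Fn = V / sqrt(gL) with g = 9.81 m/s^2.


Formula: Fn = V / sqrt(g * L)
Step 1 — g * L = 9.81 * 294.3 = 2887.083
Step 2 — sqrt(g * L) = sqrt(2887.083) = 53.731583
Step 3 — Fn = 13.8 / 53.731583 ≈ 0.25683 (5 s.f.)

0.25683


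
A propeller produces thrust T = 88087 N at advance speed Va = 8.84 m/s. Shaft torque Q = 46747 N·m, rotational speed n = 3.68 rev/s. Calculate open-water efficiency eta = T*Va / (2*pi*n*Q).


Formula: eta = T * Va / (2 * pi * n * Q)
Step 1 — numerator = T * Va = 88087 * 8.84 = 778689.08
Step 2 — 2 * pi * n = 2 * pi * 3.68 = 23.122122
Step 3 — denominator = 23.122122 * 46747 = 1080889.84
Step 4 — eta = 778689.08 / 1080889.84 ≈ 0.72041 (5 s.f.)

0.72041


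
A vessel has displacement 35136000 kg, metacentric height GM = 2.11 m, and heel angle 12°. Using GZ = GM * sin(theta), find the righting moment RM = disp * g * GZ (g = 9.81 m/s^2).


Formula: GZ = GM * sin(theta); RM = disp * g * GZ
Step 1 — GZ = 2.11 * sin(12°) = 2.11 * 0.207912 = 0.438694 m
Step 2 — RM = 35136000 * 9.81 * 0.438694 ≈ 151210000 N·m (5 s.f.)

151210000 N·m
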